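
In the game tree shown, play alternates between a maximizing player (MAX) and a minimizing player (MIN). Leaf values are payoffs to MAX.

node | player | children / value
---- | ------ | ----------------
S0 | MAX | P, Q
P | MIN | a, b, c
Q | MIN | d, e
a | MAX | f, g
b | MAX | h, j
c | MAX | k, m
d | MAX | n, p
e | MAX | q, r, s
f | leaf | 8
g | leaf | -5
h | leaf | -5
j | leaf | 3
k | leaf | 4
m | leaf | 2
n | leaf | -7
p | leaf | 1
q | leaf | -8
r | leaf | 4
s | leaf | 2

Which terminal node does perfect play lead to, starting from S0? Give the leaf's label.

j

a (MAX): max(8, -5) = 8
b (MAX): max(-5, 3) = 3
c (MAX): max(4, 2) = 4
P (MIN): min(8, 3, 4) = 3
d (MAX): max(-7, 1) = 1
e (MAX): max(-8, 4, 2) = 4
Q (MIN): min(1, 4) = 1
S0 (MAX): max(3, 1) = 3
At S0, MAX picks P (highest: 3).
At P, MIN picks b (lowest: 3).
At b, MAX picks j (highest: 3).
Terminal value 3.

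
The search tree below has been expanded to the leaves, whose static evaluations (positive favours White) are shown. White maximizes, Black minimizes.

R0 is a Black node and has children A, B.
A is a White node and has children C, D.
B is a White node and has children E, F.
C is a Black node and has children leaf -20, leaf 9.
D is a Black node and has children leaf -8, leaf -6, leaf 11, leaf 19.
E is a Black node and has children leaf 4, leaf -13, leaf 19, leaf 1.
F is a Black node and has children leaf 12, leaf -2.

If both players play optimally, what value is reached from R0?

-8

C (Black): min(-20, 9) = -20
D (Black): min(-8, -6, 11, 19) = -8
A (White): max(-20, -8) = -8
E (Black): min(4, -13, 19, 1) = -13
F (Black): min(12, -2) = -2
B (White): max(-13, -2) = -2
R0 (Black): min(-8, -2) = -8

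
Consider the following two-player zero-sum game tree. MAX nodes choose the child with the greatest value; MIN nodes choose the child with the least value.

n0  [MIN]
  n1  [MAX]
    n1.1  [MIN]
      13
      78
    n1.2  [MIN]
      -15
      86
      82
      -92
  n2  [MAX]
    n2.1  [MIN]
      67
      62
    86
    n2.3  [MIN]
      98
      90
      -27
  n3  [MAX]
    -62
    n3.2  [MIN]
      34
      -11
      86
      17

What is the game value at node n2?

86

n2.1 (MIN): min(67, 62) = 62
n2.3 (MIN): min(98, 90, -27) = -27
n2 (MAX): max(62, 86, -27) = 86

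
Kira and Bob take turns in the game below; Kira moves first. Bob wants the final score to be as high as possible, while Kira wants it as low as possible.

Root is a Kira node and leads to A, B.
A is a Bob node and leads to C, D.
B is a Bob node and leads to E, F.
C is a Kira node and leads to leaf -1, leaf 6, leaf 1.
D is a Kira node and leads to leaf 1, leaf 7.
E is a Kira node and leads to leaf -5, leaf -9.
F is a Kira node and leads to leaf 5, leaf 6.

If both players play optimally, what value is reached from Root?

1

C (Kira): min(-1, 6, 1) = -1
D (Kira): min(1, 7) = 1
A (Bob): max(-1, 1) = 1
E (Kira): min(-5, -9) = -9
F (Kira): min(5, 6) = 5
B (Bob): max(-9, 5) = 5
Root (Kira): min(1, 5) = 1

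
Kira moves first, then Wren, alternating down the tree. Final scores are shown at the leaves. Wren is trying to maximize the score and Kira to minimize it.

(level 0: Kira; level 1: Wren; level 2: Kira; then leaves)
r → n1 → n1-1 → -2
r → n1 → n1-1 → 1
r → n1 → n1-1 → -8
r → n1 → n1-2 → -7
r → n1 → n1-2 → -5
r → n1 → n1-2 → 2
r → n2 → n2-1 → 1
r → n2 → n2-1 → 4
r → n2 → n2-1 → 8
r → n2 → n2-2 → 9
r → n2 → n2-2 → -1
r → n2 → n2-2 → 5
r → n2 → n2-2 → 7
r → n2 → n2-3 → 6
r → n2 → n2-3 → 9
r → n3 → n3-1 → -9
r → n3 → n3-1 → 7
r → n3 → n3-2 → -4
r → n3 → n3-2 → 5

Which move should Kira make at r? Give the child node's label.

n1-1 (Kira): min(-2, 1, -8) = -8
n1-2 (Kira): min(-7, -5, 2) = -7
n1 (Wren): max(-8, -7) = -7
n2-1 (Kira): min(1, 4, 8) = 1
n2-2 (Kira): min(9, -1, 5, 7) = -1
n2-3 (Kira): min(6, 9) = 6
n2 (Wren): max(1, -1, 6) = 6
n3-1 (Kira): min(-9, 7) = -9
n3-2 (Kira): min(-4, 5) = -4
n3 (Wren): max(-9, -4) = -4
r (Kira): min(-7, 6, -4) = -7
Kira at r wants the lowest of {n1=-7, n2=6, n3=-4}, so chooses n1.

n1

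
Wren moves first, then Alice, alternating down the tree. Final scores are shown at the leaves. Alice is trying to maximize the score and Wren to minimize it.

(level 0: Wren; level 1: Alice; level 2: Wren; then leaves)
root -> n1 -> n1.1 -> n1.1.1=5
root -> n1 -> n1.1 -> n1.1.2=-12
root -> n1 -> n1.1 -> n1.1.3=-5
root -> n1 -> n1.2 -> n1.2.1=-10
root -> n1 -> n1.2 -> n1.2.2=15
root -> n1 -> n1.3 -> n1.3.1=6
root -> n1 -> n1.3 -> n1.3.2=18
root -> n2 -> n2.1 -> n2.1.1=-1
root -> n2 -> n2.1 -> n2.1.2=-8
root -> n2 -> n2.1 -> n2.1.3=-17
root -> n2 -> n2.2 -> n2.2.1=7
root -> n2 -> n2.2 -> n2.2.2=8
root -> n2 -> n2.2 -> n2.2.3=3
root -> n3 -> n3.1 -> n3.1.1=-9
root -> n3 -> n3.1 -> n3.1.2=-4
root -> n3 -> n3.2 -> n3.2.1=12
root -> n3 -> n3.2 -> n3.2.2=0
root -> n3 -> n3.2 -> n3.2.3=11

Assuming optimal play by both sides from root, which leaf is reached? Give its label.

n3.2.2

n1.1 (Wren): min(5, -12, -5) = -12
n1.2 (Wren): min(-10, 15) = -10
n1.3 (Wren): min(6, 18) = 6
n1 (Alice): max(-12, -10, 6) = 6
n2.1 (Wren): min(-1, -8, -17) = -17
n2.2 (Wren): min(7, 8, 3) = 3
n2 (Alice): max(-17, 3) = 3
n3.1 (Wren): min(-9, -4) = -9
n3.2 (Wren): min(12, 0, 11) = 0
n3 (Alice): max(-9, 0) = 0
root (Wren): min(6, 3, 0) = 0
At root, Wren picks n3 (lowest: 0).
At n3, Alice picks n3.2 (highest: 0).
At n3.2, Wren picks n3.2.2 (lowest: 0).
Terminal value 0.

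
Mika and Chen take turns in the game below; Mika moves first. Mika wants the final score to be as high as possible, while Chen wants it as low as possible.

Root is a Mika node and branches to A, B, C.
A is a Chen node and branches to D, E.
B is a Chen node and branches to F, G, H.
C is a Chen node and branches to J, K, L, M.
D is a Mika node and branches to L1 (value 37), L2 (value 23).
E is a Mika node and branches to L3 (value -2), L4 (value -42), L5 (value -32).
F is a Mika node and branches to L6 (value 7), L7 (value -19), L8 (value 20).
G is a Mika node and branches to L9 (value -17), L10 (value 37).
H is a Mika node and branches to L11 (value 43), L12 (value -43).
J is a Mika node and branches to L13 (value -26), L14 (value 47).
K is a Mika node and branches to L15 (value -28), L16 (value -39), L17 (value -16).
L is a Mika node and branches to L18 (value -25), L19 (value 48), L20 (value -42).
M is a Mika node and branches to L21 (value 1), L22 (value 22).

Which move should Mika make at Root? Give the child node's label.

D (Mika): max(37, 23) = 37
E (Mika): max(-2, -42, -32) = -2
A (Chen): min(37, -2) = -2
F (Mika): max(7, -19, 20) = 20
G (Mika): max(-17, 37) = 37
H (Mika): max(43, -43) = 43
B (Chen): min(20, 37, 43) = 20
J (Mika): max(-26, 47) = 47
K (Mika): max(-28, -39, -16) = -16
L (Mika): max(-25, 48, -42) = 48
M (Mika): max(1, 22) = 22
C (Chen): min(47, -16, 48, 22) = -16
Root (Mika): max(-2, 20, -16) = 20
Mika at Root wants the highest of {A=-2, B=20, C=-16}, so chooses B.

B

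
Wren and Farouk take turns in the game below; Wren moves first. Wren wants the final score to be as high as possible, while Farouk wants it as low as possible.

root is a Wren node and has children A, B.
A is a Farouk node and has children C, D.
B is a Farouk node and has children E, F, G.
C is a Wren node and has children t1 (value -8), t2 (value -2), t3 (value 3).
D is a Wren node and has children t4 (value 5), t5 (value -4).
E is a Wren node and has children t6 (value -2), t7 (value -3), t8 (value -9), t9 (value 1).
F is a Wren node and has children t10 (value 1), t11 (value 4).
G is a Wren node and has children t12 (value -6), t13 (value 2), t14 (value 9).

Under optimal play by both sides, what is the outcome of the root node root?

C (Wren): max(-8, -2, 3) = 3
D (Wren): max(5, -4) = 5
A (Farouk): min(3, 5) = 3
E (Wren): max(-2, -3, -9, 1) = 1
F (Wren): max(1, 4) = 4
G (Wren): max(-6, 2, 9) = 9
B (Farouk): min(1, 4, 9) = 1
root (Wren): max(3, 1) = 3

3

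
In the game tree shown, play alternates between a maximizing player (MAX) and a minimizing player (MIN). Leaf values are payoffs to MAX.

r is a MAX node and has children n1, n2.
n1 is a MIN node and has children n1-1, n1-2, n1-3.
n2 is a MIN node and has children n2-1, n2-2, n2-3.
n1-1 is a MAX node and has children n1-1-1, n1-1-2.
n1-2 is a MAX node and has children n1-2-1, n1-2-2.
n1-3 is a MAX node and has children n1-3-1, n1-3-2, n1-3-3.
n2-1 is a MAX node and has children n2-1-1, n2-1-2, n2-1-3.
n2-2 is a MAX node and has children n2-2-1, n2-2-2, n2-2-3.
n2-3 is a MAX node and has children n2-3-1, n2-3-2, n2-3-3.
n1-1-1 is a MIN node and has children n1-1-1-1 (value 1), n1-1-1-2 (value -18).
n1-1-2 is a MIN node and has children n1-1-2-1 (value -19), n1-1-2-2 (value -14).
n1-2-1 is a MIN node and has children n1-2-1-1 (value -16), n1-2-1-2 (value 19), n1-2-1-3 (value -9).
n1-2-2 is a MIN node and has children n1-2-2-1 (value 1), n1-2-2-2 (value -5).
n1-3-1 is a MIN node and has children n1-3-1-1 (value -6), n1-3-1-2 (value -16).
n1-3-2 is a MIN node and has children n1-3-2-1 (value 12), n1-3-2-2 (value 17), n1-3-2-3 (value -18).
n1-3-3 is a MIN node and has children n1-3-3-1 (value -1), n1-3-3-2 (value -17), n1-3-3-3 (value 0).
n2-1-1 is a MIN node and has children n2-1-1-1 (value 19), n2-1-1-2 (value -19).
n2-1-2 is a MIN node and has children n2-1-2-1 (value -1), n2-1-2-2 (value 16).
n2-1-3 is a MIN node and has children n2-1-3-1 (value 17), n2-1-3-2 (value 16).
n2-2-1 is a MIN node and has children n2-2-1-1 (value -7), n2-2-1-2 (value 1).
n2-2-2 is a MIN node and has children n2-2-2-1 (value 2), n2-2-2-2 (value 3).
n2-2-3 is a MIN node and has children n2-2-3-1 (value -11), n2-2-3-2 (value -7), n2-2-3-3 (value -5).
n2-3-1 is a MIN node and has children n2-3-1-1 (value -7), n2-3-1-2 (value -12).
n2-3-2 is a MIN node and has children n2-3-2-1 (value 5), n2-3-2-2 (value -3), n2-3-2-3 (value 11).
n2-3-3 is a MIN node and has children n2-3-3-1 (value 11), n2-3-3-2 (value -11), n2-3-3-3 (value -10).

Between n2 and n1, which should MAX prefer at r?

n2-1-1 (MIN): min(19, -19) = -19
n2-1-2 (MIN): min(-1, 16) = -1
n2-1-3 (MIN): min(17, 16) = 16
n2-1 (MAX): max(-19, -1, 16) = 16
n2-2-1 (MIN): min(-7, 1) = -7
n2-2-2 (MIN): min(2, 3) = 2
n2-2-3 (MIN): min(-11, -7, -5) = -11
n2-2 (MAX): max(-7, 2, -11) = 2
n2-3-1 (MIN): min(-7, -12) = -12
n2-3-2 (MIN): min(5, -3, 11) = -3
n2-3-3 (MIN): min(11, -11, -10) = -11
n2-3 (MAX): max(-12, -3, -11) = -3
n2 (MIN): min(16, 2, -3) = -3
n1-1-1 (MIN): min(1, -18) = -18
n1-1-2 (MIN): min(-19, -14) = -19
n1-1 (MAX): max(-18, -19) = -18
n1-2-1 (MIN): min(-16, 19, -9) = -16
n1-2-2 (MIN): min(1, -5) = -5
n1-2 (MAX): max(-16, -5) = -5
n1-3-1 (MIN): min(-6, -16) = -16
n1-3-2 (MIN): min(12, 17, -18) = -18
n1-3-3 (MIN): min(-1, -17, 0) = -17
n1-3 (MAX): max(-16, -18, -17) = -16
n1 (MIN): min(-18, -5, -16) = -18
MAX prefers the higher value; n2=-3, n1=-18. n2 is better since -3 > -18.

n2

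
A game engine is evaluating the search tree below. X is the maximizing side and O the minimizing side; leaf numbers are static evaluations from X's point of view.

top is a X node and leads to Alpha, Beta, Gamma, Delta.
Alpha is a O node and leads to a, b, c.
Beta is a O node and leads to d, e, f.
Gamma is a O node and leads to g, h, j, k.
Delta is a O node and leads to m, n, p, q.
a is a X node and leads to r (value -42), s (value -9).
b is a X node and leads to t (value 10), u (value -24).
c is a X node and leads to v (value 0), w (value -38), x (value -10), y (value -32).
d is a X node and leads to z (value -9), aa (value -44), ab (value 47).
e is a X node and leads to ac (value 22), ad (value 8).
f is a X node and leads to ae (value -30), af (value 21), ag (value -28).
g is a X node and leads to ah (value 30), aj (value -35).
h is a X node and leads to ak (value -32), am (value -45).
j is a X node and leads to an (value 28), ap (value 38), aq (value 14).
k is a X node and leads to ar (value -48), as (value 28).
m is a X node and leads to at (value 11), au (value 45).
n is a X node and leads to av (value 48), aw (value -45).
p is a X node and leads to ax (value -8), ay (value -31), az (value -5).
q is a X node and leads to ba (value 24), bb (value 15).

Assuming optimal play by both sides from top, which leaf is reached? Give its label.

af

a (X): max(-42, -9) = -9
b (X): max(10, -24) = 10
c (X): max(0, -38, -10, -32) = 0
Alpha (O): min(-9, 10, 0) = -9
d (X): max(-9, -44, 47) = 47
e (X): max(22, 8) = 22
f (X): max(-30, 21, -28) = 21
Beta (O): min(47, 22, 21) = 21
g (X): max(30, -35) = 30
h (X): max(-32, -45) = -32
j (X): max(28, 38, 14) = 38
k (X): max(-48, 28) = 28
Gamma (O): min(30, -32, 38, 28) = -32
m (X): max(11, 45) = 45
n (X): max(48, -45) = 48
p (X): max(-8, -31, -5) = -5
q (X): max(24, 15) = 24
Delta (O): min(45, 48, -5, 24) = -5
top (X): max(-9, 21, -32, -5) = 21
At top, X picks Beta (highest: 21).
At Beta, O picks f (lowest: 21).
At f, X picks af (highest: 21).
Terminal value 21.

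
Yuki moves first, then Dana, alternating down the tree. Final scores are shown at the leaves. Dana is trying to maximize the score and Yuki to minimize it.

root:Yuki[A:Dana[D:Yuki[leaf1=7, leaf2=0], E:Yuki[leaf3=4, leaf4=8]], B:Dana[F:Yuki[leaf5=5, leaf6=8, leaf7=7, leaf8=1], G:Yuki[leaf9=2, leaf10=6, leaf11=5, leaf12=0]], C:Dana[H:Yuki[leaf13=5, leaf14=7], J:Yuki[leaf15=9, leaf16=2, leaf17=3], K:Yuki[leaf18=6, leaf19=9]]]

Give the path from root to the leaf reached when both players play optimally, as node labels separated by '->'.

root -> B -> F -> leaf8

D (Yuki): min(7, 0) = 0
E (Yuki): min(4, 8) = 4
A (Dana): max(0, 4) = 4
F (Yuki): min(5, 8, 7, 1) = 1
G (Yuki): min(2, 6, 5, 0) = 0
B (Dana): max(1, 0) = 1
H (Yuki): min(5, 7) = 5
J (Yuki): min(9, 2, 3) = 2
K (Yuki): min(6, 9) = 6
C (Dana): max(5, 2, 6) = 6
root (Yuki): min(4, 1, 6) = 1
At root, Yuki picks B (lowest: 1).
At B, Dana picks F (highest: 1).
At F, Yuki picks leaf8 (lowest: 1).
Terminal value 1.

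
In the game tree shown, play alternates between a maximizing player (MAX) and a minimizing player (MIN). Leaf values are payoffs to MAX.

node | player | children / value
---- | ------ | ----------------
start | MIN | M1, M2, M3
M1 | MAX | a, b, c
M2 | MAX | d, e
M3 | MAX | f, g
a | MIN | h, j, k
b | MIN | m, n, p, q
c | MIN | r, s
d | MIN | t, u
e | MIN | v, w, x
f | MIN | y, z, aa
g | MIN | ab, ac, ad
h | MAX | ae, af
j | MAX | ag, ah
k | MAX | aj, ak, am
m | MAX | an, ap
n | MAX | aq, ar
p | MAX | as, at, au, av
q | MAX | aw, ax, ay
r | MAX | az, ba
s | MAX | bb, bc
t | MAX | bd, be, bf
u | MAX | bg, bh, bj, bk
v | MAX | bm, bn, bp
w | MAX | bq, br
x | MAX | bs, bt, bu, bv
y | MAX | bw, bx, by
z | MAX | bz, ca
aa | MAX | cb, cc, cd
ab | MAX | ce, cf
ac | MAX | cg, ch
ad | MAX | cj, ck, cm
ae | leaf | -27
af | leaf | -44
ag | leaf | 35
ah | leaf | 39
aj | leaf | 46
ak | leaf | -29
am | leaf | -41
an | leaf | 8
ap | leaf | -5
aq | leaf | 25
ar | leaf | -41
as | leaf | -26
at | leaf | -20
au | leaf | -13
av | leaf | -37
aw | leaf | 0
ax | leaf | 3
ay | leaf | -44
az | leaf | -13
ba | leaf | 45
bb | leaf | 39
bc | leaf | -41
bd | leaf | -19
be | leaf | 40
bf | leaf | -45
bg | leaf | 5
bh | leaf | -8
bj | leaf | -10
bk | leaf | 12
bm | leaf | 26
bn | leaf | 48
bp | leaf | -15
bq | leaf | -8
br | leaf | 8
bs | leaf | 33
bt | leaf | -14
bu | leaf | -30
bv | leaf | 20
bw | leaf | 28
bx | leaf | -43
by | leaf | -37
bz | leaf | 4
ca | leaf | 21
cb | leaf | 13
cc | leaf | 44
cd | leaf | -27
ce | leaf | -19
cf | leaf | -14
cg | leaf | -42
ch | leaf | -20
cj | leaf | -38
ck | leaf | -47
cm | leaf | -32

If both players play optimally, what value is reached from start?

h (MAX): max(-27, -44) = -27
j (MAX): max(35, 39) = 39
k (MAX): max(46, -29, -41) = 46
a (MIN): min(-27, 39, 46) = -27
m (MAX): max(8, -5) = 8
n (MAX): max(25, -41) = 25
p (MAX): max(-26, -20, -13, -37) = -13
q (MAX): max(0, 3, -44) = 3
b (MIN): min(8, 25, -13, 3) = -13
r (MAX): max(-13, 45) = 45
s (MAX): max(39, -41) = 39
c (MIN): min(45, 39) = 39
M1 (MAX): max(-27, -13, 39) = 39
t (MAX): max(-19, 40, -45) = 40
u (MAX): max(5, -8, -10, 12) = 12
d (MIN): min(40, 12) = 12
v (MAX): max(26, 48, -15) = 48
w (MAX): max(-8, 8) = 8
x (MAX): max(33, -14, -30, 20) = 33
e (MIN): min(48, 8, 33) = 8
M2 (MAX): max(12, 8) = 12
y (MAX): max(28, -43, -37) = 28
z (MAX): max(4, 21) = 21
aa (MAX): max(13, 44, -27) = 44
f (MIN): min(28, 21, 44) = 21
ab (MAX): max(-19, -14) = -14
ac (MAX): max(-42, -20) = -20
ad (MAX): max(-38, -47, -32) = -32
g (MIN): min(-14, -20, -32) = -32
M3 (MAX): max(21, -32) = 21
start (MIN): min(39, 12, 21) = 12

12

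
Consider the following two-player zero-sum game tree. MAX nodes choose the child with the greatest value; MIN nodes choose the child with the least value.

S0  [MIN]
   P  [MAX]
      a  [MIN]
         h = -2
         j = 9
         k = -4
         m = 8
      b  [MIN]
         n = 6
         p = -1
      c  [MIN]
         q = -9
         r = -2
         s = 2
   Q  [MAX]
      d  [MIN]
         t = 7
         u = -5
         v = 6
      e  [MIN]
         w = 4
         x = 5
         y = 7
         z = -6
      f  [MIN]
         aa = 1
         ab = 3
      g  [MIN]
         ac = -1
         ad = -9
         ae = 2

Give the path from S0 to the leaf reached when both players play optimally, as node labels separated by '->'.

S0 -> P -> b -> p

a (MIN): min(-2, 9, -4, 8) = -4
b (MIN): min(6, -1) = -1
c (MIN): min(-9, -2, 2) = -9
P (MAX): max(-4, -1, -9) = -1
d (MIN): min(7, -5, 6) = -5
e (MIN): min(4, 5, 7, -6) = -6
f (MIN): min(1, 3) = 1
g (MIN): min(-1, -9, 2) = -9
Q (MAX): max(-5, -6, 1, -9) = 1
S0 (MIN): min(-1, 1) = -1
At S0, MIN picks P (lowest: -1).
At P, MAX picks b (highest: -1).
At b, MIN picks p (lowest: -1).
Terminal value -1.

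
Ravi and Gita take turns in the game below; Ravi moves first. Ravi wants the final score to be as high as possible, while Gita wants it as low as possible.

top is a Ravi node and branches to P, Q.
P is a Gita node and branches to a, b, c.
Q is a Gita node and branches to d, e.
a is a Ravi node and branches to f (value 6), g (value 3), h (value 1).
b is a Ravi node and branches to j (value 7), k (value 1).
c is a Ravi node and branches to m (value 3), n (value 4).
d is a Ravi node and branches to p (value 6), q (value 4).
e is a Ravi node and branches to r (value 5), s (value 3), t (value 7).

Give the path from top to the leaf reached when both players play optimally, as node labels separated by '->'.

a (Ravi): max(6, 3, 1) = 6
b (Ravi): max(7, 1) = 7
c (Ravi): max(3, 4) = 4
P (Gita): min(6, 7, 4) = 4
d (Ravi): max(6, 4) = 6
e (Ravi): max(5, 3, 7) = 7
Q (Gita): min(6, 7) = 6
top (Ravi): max(4, 6) = 6
At top, Ravi picks Q (highest: 6).
At Q, Gita picks d (lowest: 6).
At d, Ravi picks p (highest: 6).
Terminal value 6.

top -> Q -> d -> p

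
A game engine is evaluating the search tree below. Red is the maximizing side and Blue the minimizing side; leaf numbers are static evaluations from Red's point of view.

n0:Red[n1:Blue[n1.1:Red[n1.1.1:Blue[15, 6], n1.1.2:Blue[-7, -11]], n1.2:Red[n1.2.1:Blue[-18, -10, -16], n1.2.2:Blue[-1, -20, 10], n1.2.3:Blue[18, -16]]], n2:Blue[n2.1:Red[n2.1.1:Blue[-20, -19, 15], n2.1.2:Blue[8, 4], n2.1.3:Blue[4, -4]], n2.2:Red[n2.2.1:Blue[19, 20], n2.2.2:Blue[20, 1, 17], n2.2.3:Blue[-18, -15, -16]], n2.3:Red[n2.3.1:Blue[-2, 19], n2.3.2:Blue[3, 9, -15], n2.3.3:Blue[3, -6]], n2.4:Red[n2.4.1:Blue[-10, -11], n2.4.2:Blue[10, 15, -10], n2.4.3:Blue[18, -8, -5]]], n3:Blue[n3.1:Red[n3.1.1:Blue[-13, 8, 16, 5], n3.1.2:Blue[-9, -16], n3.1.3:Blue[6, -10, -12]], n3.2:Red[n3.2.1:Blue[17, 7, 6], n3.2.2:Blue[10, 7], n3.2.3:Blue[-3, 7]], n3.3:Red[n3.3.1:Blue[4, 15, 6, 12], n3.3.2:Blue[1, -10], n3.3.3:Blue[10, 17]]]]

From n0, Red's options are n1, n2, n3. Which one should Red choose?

n2

n1.1.1 (Blue): min(15, 6) = 6
n1.1.2 (Blue): min(-7, -11) = -11
n1.1 (Red): max(6, -11) = 6
n1.2.1 (Blue): min(-18, -10, -16) = -18
n1.2.2 (Blue): min(-1, -20, 10) = -20
n1.2.3 (Blue): min(18, -16) = -16
n1.2 (Red): max(-18, -20, -16) = -16
n1 (Blue): min(6, -16) = -16
n2.1.1 (Blue): min(-20, -19, 15) = -20
n2.1.2 (Blue): min(8, 4) = 4
n2.1.3 (Blue): min(4, -4) = -4
n2.1 (Red): max(-20, 4, -4) = 4
n2.2.1 (Blue): min(19, 20) = 19
n2.2.2 (Blue): min(20, 1, 17) = 1
n2.2.3 (Blue): min(-18, -15, -16) = -18
n2.2 (Red): max(19, 1, -18) = 19
n2.3.1 (Blue): min(-2, 19) = -2
n2.3.2 (Blue): min(3, 9, -15) = -15
n2.3.3 (Blue): min(3, -6) = -6
n2.3 (Red): max(-2, -15, -6) = -2
n2.4.1 (Blue): min(-10, -11) = -11
n2.4.2 (Blue): min(10, 15, -10) = -10
n2.4.3 (Blue): min(18, -8, -5) = -8
n2.4 (Red): max(-11, -10, -8) = -8
n2 (Blue): min(4, 19, -2, -8) = -8
n3.1.1 (Blue): min(-13, 8, 16, 5) = -13
n3.1.2 (Blue): min(-9, -16) = -16
n3.1.3 (Blue): min(6, -10, -12) = -12
n3.1 (Red): max(-13, -16, -12) = -12
n3.2.1 (Blue): min(17, 7, 6) = 6
n3.2.2 (Blue): min(10, 7) = 7
n3.2.3 (Blue): min(-3, 7) = -3
n3.2 (Red): max(6, 7, -3) = 7
n3.3.1 (Blue): min(4, 15, 6, 12) = 4
n3.3.2 (Blue): min(1, -10) = -10
n3.3.3 (Blue): min(10, 17) = 10
n3.3 (Red): max(4, -10, 10) = 10
n3 (Blue): min(-12, 7, 10) = -12
n0 (Red): max(-16, -8, -12) = -8
Red at n0 wants the highest of {n1=-16, n2=-8, n3=-12}, so chooses n2.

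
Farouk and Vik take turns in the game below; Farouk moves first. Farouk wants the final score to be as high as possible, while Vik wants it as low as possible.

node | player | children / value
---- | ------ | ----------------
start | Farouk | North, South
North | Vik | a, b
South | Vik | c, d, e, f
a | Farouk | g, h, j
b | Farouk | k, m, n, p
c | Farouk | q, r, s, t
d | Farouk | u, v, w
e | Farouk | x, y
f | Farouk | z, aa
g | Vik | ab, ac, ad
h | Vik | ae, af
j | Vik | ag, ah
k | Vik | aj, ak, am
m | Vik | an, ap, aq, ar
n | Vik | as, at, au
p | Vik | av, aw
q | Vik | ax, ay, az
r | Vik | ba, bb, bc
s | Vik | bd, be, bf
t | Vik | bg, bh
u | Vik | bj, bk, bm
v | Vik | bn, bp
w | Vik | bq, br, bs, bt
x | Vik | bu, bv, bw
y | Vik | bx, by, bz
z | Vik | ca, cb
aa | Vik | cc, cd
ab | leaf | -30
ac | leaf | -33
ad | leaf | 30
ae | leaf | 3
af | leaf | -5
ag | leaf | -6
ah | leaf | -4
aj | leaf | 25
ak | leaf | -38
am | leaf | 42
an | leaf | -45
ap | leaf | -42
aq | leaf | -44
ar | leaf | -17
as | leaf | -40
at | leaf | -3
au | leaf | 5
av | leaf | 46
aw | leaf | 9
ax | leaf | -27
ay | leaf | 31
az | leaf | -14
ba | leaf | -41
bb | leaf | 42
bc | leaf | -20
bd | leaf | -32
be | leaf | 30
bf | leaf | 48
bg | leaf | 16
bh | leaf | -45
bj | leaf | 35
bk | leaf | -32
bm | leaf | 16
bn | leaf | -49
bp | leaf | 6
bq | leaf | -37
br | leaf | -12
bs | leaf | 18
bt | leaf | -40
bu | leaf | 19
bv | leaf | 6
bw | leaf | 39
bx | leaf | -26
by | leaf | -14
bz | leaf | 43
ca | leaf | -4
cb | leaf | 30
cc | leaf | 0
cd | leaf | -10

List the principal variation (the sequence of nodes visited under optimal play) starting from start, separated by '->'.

g (Vik): min(-30, -33, 30) = -33
h (Vik): min(3, -5) = -5
j (Vik): min(-6, -4) = -6
a (Farouk): max(-33, -5, -6) = -5
k (Vik): min(25, -38, 42) = -38
m (Vik): min(-45, -42, -44, -17) = -45
n (Vik): min(-40, -3, 5) = -40
p (Vik): min(46, 9) = 9
b (Farouk): max(-38, -45, -40, 9) = 9
North (Vik): min(-5, 9) = -5
q (Vik): min(-27, 31, -14) = -27
r (Vik): min(-41, 42, -20) = -41
s (Vik): min(-32, 30, 48) = -32
t (Vik): min(16, -45) = -45
c (Farouk): max(-27, -41, -32, -45) = -27
u (Vik): min(35, -32, 16) = -32
v (Vik): min(-49, 6) = -49
w (Vik): min(-37, -12, 18, -40) = -40
d (Farouk): max(-32, -49, -40) = -32
x (Vik): min(19, 6, 39) = 6
y (Vik): min(-26, -14, 43) = -26
e (Farouk): max(6, -26) = 6
z (Vik): min(-4, 30) = -4
aa (Vik): min(0, -10) = -10
f (Farouk): max(-4, -10) = -4
South (Vik): min(-27, -32, 6, -4) = -32
start (Farouk): max(-5, -32) = -5
At start, Farouk picks North (highest: -5).
At North, Vik picks a (lowest: -5).
At a, Farouk picks h (highest: -5).
At h, Vik picks af (lowest: -5).
Terminal value -5.

start -> North -> a -> h -> af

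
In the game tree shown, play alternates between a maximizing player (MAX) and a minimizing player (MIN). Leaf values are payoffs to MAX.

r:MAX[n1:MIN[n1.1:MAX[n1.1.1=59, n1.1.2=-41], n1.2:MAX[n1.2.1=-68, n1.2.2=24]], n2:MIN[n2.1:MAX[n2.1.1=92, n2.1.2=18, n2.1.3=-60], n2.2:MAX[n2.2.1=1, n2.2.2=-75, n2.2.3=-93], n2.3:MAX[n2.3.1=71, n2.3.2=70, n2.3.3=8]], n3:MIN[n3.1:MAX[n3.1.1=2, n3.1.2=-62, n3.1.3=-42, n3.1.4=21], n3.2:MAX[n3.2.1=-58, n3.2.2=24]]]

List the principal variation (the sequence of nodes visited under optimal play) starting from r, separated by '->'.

n1.1 (MAX): max(59, -41) = 59
n1.2 (MAX): max(-68, 24) = 24
n1 (MIN): min(59, 24) = 24
n2.1 (MAX): max(92, 18, -60) = 92
n2.2 (MAX): max(1, -75, -93) = 1
n2.3 (MAX): max(71, 70, 8) = 71
n2 (MIN): min(92, 1, 71) = 1
n3.1 (MAX): max(2, -62, -42, 21) = 21
n3.2 (MAX): max(-58, 24) = 24
n3 (MIN): min(21, 24) = 21
r (MAX): max(24, 1, 21) = 24
At r, MAX picks n1 (highest: 24).
At n1, MIN picks n1.2 (lowest: 24).
At n1.2, MAX picks n1.2.2 (highest: 24).
Terminal value 24.

r -> n1 -> n1.2 -> n1.2.2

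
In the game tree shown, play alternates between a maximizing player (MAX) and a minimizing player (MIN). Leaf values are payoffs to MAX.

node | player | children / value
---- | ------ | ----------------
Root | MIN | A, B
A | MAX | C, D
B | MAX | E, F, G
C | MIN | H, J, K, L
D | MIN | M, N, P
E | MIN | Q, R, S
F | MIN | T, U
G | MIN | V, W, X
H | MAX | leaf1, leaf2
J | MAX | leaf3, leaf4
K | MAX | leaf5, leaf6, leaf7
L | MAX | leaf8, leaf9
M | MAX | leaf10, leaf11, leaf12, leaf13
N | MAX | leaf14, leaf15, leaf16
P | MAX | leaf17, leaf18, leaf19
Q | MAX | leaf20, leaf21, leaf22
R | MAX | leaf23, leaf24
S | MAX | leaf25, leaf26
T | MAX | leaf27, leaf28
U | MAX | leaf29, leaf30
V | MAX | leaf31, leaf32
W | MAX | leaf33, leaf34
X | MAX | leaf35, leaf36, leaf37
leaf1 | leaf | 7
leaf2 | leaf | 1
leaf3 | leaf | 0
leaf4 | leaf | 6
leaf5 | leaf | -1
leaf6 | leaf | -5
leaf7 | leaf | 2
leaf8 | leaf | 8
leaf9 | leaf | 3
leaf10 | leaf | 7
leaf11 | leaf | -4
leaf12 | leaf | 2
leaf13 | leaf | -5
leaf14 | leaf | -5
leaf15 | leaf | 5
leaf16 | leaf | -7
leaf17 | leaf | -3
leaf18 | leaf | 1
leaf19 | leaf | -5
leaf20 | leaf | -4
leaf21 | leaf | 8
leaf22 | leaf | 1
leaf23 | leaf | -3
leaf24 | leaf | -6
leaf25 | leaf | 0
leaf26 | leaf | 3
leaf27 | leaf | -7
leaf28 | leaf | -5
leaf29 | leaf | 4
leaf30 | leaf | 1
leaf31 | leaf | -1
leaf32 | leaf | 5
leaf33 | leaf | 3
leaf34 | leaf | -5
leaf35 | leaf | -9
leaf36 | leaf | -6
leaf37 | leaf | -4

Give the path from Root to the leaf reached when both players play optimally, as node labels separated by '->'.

H (MAX): max(7, 1) = 7
J (MAX): max(0, 6) = 6
K (MAX): max(-1, -5, 2) = 2
L (MAX): max(8, 3) = 8
C (MIN): min(7, 6, 2, 8) = 2
M (MAX): max(7, -4, 2, -5) = 7
N (MAX): max(-5, 5, -7) = 5
P (MAX): max(-3, 1, -5) = 1
D (MIN): min(7, 5, 1) = 1
A (MAX): max(2, 1) = 2
Q (MAX): max(-4, 8, 1) = 8
R (MAX): max(-3, -6) = -3
S (MAX): max(0, 3) = 3
E (MIN): min(8, -3, 3) = -3
T (MAX): max(-7, -5) = -5
U (MAX): max(4, 1) = 4
F (MIN): min(-5, 4) = -5
V (MAX): max(-1, 5) = 5
W (MAX): max(3, -5) = 3
X (MAX): max(-9, -6, -4) = -4
G (MIN): min(5, 3, -4) = -4
B (MAX): max(-3, -5, -4) = -3
Root (MIN): min(2, -3) = -3
At Root, MIN picks B (lowest: -3).
At B, MAX picks E (highest: -3).
At E, MIN picks R (lowest: -3).
At R, MAX picks leaf23 (highest: -3).
Terminal value -3.

Root -> B -> E -> R -> leaf23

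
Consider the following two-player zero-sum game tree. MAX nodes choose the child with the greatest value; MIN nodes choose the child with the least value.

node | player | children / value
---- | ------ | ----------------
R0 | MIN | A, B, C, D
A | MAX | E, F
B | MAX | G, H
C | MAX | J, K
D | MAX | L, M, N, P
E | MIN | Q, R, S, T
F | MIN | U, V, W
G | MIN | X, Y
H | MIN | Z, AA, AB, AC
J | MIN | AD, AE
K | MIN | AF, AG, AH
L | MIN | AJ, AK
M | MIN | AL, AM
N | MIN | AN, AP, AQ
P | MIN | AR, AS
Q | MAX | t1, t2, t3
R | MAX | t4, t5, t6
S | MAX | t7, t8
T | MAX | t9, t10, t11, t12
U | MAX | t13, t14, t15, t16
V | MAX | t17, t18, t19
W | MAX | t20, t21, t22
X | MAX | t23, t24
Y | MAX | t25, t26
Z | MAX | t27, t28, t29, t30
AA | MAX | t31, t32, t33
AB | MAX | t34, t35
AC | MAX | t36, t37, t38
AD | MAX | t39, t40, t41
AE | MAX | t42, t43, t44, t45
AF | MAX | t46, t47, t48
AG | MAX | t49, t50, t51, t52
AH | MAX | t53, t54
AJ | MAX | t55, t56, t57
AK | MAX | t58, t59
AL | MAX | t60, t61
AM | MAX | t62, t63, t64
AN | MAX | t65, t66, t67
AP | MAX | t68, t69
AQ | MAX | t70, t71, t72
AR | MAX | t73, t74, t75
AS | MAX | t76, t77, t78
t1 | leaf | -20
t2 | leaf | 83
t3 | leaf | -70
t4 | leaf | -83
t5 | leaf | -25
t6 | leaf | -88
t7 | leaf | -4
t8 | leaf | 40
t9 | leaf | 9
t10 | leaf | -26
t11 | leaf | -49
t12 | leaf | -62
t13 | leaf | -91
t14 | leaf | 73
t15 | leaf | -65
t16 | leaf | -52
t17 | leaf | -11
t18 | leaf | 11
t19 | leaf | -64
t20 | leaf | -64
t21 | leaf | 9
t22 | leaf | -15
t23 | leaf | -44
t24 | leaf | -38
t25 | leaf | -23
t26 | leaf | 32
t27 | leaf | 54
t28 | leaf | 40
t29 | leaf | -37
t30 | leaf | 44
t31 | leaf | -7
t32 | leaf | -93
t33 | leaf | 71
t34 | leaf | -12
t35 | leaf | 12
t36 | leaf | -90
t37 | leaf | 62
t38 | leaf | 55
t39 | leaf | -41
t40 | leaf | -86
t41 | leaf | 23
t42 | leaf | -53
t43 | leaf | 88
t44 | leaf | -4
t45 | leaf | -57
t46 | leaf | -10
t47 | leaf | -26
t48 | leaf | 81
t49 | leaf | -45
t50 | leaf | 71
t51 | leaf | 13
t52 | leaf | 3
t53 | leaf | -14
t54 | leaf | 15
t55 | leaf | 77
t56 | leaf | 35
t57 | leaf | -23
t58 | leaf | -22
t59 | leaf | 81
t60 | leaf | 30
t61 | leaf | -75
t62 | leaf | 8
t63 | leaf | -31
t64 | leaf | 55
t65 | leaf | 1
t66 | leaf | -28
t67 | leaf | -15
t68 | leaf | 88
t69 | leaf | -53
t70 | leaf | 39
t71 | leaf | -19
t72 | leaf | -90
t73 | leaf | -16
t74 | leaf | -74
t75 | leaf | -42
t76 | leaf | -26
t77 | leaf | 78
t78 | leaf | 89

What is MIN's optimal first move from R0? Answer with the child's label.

Q (MAX): max(-20, 83, -70) = 83
R (MAX): max(-83, -25, -88) = -25
S (MAX): max(-4, 40) = 40
T (MAX): max(9, -26, -49, -62) = 9
E (MIN): min(83, -25, 40, 9) = -25
U (MAX): max(-91, 73, -65, -52) = 73
V (MAX): max(-11, 11, -64) = 11
W (MAX): max(-64, 9, -15) = 9
F (MIN): min(73, 11, 9) = 9
A (MAX): max(-25, 9) = 9
X (MAX): max(-44, -38) = -38
Y (MAX): max(-23, 32) = 32
G (MIN): min(-38, 32) = -38
Z (MAX): max(54, 40, -37, 44) = 54
AA (MAX): max(-7, -93, 71) = 71
AB (MAX): max(-12, 12) = 12
AC (MAX): max(-90, 62, 55) = 62
H (MIN): min(54, 71, 12, 62) = 12
B (MAX): max(-38, 12) = 12
AD (MAX): max(-41, -86, 23) = 23
AE (MAX): max(-53, 88, -4, -57) = 88
J (MIN): min(23, 88) = 23
AF (MAX): max(-10, -26, 81) = 81
AG (MAX): max(-45, 71, 13, 3) = 71
AH (MAX): max(-14, 15) = 15
K (MIN): min(81, 71, 15) = 15
C (MAX): max(23, 15) = 23
AJ (MAX): max(77, 35, -23) = 77
AK (MAX): max(-22, 81) = 81
L (MIN): min(77, 81) = 77
AL (MAX): max(30, -75) = 30
AM (MAX): max(8, -31, 55) = 55
M (MIN): min(30, 55) = 30
AN (MAX): max(1, -28, -15) = 1
AP (MAX): max(88, -53) = 88
AQ (MAX): max(39, -19, -90) = 39
N (MIN): min(1, 88, 39) = 1
AR (MAX): max(-16, -74, -42) = -16
AS (MAX): max(-26, 78, 89) = 89
P (MIN): min(-16, 89) = -16
D (MAX): max(77, 30, 1, -16) = 77
R0 (MIN): min(9, 12, 23, 77) = 9
MIN at R0 wants the lowest of {A=9, B=12, C=23, D=77}, so chooses A.

A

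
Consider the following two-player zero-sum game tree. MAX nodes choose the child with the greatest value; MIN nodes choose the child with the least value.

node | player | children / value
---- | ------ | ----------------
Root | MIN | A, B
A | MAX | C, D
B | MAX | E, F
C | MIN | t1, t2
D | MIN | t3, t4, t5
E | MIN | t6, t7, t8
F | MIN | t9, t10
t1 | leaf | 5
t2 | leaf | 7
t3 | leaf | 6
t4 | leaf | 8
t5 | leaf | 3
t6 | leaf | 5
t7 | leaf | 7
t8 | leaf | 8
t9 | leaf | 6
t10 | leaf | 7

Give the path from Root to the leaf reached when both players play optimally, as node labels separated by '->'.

Root -> A -> C -> t1

C (MIN): min(5, 7) = 5
D (MIN): min(6, 8, 3) = 3
A (MAX): max(5, 3) = 5
E (MIN): min(5, 7, 8) = 5
F (MIN): min(6, 7) = 6
B (MAX): max(5, 6) = 6
Root (MIN): min(5, 6) = 5
At Root, MIN picks A (lowest: 5).
At A, MAX picks C (highest: 5).
At C, MIN picks t1 (lowest: 5).
Terminal value 5.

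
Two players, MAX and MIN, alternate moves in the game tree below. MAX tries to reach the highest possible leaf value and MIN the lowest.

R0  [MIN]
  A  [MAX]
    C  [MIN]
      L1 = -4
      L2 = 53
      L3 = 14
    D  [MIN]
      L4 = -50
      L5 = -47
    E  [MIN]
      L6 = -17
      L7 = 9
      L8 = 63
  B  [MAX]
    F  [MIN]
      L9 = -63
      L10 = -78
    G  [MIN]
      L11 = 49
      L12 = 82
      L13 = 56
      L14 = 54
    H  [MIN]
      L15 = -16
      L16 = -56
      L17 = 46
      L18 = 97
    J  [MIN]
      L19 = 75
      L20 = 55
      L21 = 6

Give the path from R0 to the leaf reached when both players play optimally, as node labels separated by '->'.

R0 -> A -> C -> L1

C (MIN): min(-4, 53, 14) = -4
D (MIN): min(-50, -47) = -50
E (MIN): min(-17, 9, 63) = -17
A (MAX): max(-4, -50, -17) = -4
F (MIN): min(-63, -78) = -78
G (MIN): min(49, 82, 56, 54) = 49
H (MIN): min(-16, -56, 46, 97) = -56
J (MIN): min(75, 55, 6) = 6
B (MAX): max(-78, 49, -56, 6) = 49
R0 (MIN): min(-4, 49) = -4
At R0, MIN picks A (lowest: -4).
At A, MAX picks C (highest: -4).
At C, MIN picks L1 (lowest: -4).
Terminal value -4.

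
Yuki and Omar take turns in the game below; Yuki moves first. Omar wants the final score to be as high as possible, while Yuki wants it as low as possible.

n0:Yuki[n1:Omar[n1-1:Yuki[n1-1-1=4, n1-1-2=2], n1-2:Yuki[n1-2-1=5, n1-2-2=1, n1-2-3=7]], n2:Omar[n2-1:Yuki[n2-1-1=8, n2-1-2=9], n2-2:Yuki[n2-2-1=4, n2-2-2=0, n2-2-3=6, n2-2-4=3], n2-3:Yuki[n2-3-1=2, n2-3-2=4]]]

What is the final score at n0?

2

n1-1 (Yuki): min(4, 2) = 2
n1-2 (Yuki): min(5, 1, 7) = 1
n1 (Omar): max(2, 1) = 2
n2-1 (Yuki): min(8, 9) = 8
n2-2 (Yuki): min(4, 0, 6, 3) = 0
n2-3 (Yuki): min(2, 4) = 2
n2 (Omar): max(8, 0, 2) = 8
n0 (Yuki): min(2, 8) = 2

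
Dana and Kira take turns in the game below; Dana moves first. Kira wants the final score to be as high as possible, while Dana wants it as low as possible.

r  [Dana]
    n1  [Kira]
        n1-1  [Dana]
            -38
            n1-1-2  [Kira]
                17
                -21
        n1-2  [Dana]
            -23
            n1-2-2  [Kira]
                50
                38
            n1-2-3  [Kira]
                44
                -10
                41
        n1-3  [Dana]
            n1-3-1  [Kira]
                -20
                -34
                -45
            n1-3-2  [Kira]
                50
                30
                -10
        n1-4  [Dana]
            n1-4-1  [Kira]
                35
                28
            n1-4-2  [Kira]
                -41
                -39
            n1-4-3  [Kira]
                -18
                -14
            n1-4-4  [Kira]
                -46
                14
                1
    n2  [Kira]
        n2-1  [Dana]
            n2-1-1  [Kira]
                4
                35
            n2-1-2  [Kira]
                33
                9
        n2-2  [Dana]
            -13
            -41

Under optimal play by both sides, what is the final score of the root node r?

n1-1-2 (Kira): max(17, -21) = 17
n1-1 (Dana): min(-38, 17) = -38
n1-2-2 (Kira): max(50, 38) = 50
n1-2-3 (Kira): max(44, -10, 41) = 44
n1-2 (Dana): min(-23, 50, 44) = -23
n1-3-1 (Kira): max(-20, -34, -45) = -20
n1-3-2 (Kira): max(50, 30, -10) = 50
n1-3 (Dana): min(-20, 50) = -20
n1-4-1 (Kira): max(35, 28) = 35
n1-4-2 (Kira): max(-41, -39) = -39
n1-4-3 (Kira): max(-18, -14) = -14
n1-4-4 (Kira): max(-46, 14, 1) = 14
n1-4 (Dana): min(35, -39, -14, 14) = -39
n1 (Kira): max(-38, -23, -20, -39) = -20
n2-1-1 (Kira): max(4, 35) = 35
n2-1-2 (Kira): max(33, 9) = 33
n2-1 (Dana): min(35, 33) = 33
n2-2 (Dana): min(-13, -41) = -41
n2 (Kira): max(33, -41) = 33
r (Dana): min(-20, 33) = -20

-20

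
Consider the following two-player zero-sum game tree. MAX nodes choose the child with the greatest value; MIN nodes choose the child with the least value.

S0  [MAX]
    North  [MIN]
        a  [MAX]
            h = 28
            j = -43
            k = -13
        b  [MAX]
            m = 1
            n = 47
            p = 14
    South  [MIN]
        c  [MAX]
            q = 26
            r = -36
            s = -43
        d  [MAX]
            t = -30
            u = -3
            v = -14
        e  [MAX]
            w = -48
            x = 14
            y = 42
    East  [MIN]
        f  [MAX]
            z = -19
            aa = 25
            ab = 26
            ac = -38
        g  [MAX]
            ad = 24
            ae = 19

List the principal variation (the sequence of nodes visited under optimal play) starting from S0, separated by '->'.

a (MAX): max(28, -43, -13) = 28
b (MAX): max(1, 47, 14) = 47
North (MIN): min(28, 47) = 28
c (MAX): max(26, -36, -43) = 26
d (MAX): max(-30, -3, -14) = -3
e (MAX): max(-48, 14, 42) = 42
South (MIN): min(26, -3, 42) = -3
f (MAX): max(-19, 25, 26, -38) = 26
g (MAX): max(24, 19) = 24
East (MIN): min(26, 24) = 24
S0 (MAX): max(28, -3, 24) = 28
At S0, MAX picks North (highest: 28).
At North, MIN picks a (lowest: 28).
At a, MAX picks h (highest: 28).
Terminal value 28.

S0 -> North -> a -> h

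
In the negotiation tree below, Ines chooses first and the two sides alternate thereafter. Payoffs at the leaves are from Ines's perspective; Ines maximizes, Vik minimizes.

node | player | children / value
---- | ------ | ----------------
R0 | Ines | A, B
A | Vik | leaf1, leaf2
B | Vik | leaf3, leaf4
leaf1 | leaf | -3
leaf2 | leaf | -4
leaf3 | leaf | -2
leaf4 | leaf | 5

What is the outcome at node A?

-4

A (Vik): min(-3, -4) = -4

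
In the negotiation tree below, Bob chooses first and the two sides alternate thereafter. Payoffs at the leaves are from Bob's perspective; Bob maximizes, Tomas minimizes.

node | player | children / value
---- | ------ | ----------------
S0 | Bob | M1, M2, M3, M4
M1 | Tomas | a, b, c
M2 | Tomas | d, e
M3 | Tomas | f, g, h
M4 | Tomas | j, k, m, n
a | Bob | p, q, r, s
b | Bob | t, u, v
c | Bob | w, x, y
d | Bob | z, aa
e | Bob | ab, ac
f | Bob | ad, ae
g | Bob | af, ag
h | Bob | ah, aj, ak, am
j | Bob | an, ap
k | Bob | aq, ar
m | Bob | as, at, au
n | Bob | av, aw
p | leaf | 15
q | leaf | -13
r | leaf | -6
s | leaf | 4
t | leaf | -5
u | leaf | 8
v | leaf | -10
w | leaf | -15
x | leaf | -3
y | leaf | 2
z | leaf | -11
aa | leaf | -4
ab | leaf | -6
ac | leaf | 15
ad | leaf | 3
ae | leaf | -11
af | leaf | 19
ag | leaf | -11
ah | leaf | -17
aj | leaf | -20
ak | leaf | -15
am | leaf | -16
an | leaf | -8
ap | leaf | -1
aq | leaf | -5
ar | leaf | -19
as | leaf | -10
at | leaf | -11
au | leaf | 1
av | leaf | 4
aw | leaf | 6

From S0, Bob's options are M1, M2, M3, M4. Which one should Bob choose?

M1

a (Bob): max(15, -13, -6, 4) = 15
b (Bob): max(-5, 8, -10) = 8
c (Bob): max(-15, -3, 2) = 2
M1 (Tomas): min(15, 8, 2) = 2
d (Bob): max(-11, -4) = -4
e (Bob): max(-6, 15) = 15
M2 (Tomas): min(-4, 15) = -4
f (Bob): max(3, -11) = 3
g (Bob): max(19, -11) = 19
h (Bob): max(-17, -20, -15, -16) = -15
M3 (Tomas): min(3, 19, -15) = -15
j (Bob): max(-8, -1) = -1
k (Bob): max(-5, -19) = -5
m (Bob): max(-10, -11, 1) = 1
n (Bob): max(4, 6) = 6
M4 (Tomas): min(-1, -5, 1, 6) = -5
S0 (Bob): max(2, -4, -15, -5) = 2
Bob at S0 wants the highest of {M1=2, M2=-4, M3=-15, M4=-5}, so chooses M1.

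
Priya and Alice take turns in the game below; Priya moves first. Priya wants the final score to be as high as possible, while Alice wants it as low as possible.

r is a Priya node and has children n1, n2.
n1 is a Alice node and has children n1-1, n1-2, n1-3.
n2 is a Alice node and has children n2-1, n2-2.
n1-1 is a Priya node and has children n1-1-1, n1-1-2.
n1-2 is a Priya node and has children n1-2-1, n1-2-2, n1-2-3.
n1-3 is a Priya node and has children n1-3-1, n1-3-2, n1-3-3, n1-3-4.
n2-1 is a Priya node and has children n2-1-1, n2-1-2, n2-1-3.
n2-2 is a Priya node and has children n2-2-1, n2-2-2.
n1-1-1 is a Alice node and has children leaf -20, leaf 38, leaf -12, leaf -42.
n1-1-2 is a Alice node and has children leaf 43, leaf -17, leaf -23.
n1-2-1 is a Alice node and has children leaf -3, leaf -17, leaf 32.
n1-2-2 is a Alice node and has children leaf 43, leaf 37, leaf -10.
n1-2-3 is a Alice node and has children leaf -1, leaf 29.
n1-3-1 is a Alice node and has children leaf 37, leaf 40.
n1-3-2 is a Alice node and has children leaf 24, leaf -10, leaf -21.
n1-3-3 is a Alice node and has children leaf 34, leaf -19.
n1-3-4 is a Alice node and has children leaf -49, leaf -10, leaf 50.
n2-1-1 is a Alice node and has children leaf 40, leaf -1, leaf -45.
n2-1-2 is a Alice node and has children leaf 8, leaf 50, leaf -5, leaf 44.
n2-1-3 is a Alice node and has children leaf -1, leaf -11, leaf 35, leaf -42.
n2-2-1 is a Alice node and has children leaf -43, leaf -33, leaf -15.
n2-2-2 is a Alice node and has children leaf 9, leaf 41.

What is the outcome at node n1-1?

n1-1-1 (Alice): min(-20, 38, -12, -42) = -42
n1-1-2 (Alice): min(43, -17, -23) = -23
n1-1 (Priya): max(-42, -23) = -23

-23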